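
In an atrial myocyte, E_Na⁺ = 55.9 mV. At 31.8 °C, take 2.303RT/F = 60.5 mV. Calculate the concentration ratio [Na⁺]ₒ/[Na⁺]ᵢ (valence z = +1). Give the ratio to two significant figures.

8.4

log₁₀([out]/[in]) = E·z/(60.5) = 55.9 × 1 / 60.5 = 0.9240
[out]/[in] = 10^(0.9240) = 8.394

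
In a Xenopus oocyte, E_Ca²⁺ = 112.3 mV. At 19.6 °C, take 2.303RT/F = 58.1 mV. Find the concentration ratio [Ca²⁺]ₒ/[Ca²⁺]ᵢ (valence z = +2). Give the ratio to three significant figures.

7340

log₁₀([out]/[in]) = E·z/(58.1) = 112.3 × 2 / 58.1 = 3.8657
[out]/[in] = 10^(3.8657) = 7341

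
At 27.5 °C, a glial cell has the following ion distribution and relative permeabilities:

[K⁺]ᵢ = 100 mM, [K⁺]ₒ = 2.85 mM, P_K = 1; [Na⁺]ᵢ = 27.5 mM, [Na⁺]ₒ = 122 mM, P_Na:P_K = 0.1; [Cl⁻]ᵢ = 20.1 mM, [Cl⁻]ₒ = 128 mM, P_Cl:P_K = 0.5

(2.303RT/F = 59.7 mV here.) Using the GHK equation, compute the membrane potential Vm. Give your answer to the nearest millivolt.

-49 mV

Vm = 59.7 · log₁₀[(Σ P·[cation]ₒ + Σ P·[anion]ᵢ) / (Σ P·[cation]ᵢ + Σ P·[anion]ₒ)]
Numerator = 1×2.85 + 0.1×122 + 0.5×20.1 = 25.1
Denominator = 1×100 + 0.1×27.5 + 0.5×128 = 166.8
Vm = 59.7 · log₁₀(0.15052) = 59.7 × (-0.8224) = -49.10 mV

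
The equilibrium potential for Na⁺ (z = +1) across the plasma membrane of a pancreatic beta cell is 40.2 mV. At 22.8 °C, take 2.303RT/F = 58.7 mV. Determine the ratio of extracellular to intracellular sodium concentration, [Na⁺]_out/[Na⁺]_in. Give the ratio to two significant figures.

4.8

log₁₀([out]/[in]) = E·z/(58.7) = 40.2 × 1 / 58.7 = 0.6848
[out]/[in] = 10^(0.6848) = 4.84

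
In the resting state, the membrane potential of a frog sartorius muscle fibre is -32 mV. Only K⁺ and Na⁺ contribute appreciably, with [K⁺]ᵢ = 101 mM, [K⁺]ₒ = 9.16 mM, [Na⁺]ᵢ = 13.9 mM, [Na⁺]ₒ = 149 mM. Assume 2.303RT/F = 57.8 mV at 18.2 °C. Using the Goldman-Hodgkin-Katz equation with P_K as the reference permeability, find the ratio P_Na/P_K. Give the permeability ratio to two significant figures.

Let α = P_Na/P_K. GHK: Vm = 57.8·log₁₀[(Kₒ + α·Naₒ)/(Kᵢ + α·Naᵢ)].
10^(Vm/57.8) = 10^(-32.0/57.8) = 0.27949
So 0.27949·(Kᵢ + α·Naᵢ) = Kₒ + α·Naₒ → α = (0.27949·101.0 − 9.16) / (149.0 − 0.27949·13.9)
α = (28.23 − 9.16) / (149.0 − 3.885) = 19.07/145.1 = 0.1314

0.13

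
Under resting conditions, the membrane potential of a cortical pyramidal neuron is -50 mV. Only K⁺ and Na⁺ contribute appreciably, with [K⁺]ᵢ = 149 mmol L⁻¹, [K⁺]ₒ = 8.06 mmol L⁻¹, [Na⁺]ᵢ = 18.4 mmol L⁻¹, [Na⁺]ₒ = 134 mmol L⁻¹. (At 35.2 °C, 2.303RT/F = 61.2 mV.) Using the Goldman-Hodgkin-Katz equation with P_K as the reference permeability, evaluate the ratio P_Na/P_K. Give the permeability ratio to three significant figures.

0.112

Let α = P_Na/P_K. GHK: Vm = 61.2·log₁₀[(Kₒ + α·Naₒ)/(Kᵢ + α·Naᵢ)].
10^(Vm/61.2) = 10^(-50.0/61.2) = 0.15241
So 0.15241·(Kᵢ + α·Naᵢ) = Kₒ + α·Naₒ → α = (0.15241·149.0 − 8.06) / (134.0 − 0.15241·18.4)
α = (22.71 − 8.06) / (134.0 − 2.804) = 14.65/131.2 = 0.1117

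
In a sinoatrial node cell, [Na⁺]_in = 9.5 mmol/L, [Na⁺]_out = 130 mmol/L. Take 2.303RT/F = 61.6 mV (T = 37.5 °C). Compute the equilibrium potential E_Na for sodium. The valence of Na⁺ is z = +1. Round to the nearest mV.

70 mV

E = (61.6/z) · log₁₀([Na⁺]_out/[Na⁺]_in) with z = +1.
= (61.6/1) · log₁₀(130/9.5) = 61.60 · log₁₀(13.68)
= 61.60 · (1.1362) = 69.99 mV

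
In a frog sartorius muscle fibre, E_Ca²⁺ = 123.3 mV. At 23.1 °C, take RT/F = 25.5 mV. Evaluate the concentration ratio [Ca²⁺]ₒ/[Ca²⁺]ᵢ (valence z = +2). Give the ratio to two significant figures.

16000

ln([out]/[in]) = E·z/(25.5) = 123.3 × 2 / 25.5 = 9.6706
[out]/[in] = e^(9.6706) = 1.584e+04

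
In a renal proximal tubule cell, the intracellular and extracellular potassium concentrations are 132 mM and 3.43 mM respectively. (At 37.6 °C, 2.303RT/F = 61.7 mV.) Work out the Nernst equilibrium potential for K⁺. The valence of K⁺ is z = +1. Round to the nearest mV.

E = (61.7/z) · log₁₀([K⁺]_out/[K⁺]_in) with z = +1.
= (61.7/1) · log₁₀(3.43/132) = 61.70 · log₁₀(0.02598)
= 61.70 · (-1.5853) = -97.81 mV

-98 mV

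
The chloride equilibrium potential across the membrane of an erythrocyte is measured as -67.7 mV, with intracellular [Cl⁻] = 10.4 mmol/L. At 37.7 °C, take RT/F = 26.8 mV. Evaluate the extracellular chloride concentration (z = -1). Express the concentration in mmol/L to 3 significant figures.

130 mmol/L

Nernst: E = (26.8/-1) · ln([out]/[in]), so ln([out]/[in]) = -67.7 × -1 / 26.8 = 2.5261.
[out]/[in] = e^(2.5261) = 12.5.
[out] = 12.5 × 10.4 = 130.1 mmol/L.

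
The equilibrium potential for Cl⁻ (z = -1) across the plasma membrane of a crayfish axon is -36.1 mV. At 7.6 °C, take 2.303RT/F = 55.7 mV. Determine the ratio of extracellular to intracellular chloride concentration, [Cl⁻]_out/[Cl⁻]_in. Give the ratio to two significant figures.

4.4

log₁₀([out]/[in]) = E·z/(55.7) = -36.1 × -1 / 55.7 = 0.6481
[out]/[in] = 10^(0.6481) = 4.447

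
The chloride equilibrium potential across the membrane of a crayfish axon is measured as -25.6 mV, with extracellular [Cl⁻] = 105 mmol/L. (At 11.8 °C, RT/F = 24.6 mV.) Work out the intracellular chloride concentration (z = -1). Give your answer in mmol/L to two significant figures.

Nernst: E = (24.6/-1) · ln([out]/[in]), so ln([out]/[in]) = -25.6 × -1 / 24.6 = 1.0407.
[out]/[in] = e^(1.0407) = 2.831.
[in] = 105 / 2.831 = 37.09 mmol/L.

37 mmol/L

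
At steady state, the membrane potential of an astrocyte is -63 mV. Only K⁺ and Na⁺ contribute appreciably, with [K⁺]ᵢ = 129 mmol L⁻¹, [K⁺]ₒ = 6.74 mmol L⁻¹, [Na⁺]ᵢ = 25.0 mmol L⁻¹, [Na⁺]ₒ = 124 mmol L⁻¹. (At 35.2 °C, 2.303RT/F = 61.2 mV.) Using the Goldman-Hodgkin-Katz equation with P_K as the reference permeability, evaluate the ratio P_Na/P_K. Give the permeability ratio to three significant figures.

0.0437

Let α = P_Na/P_K. GHK: Vm = 61.2·log₁₀[(Kₒ + α·Naₒ)/(Kᵢ + α·Naᵢ)].
10^(Vm/61.2) = 10^(-63.0/61.2) = 0.093452
So 0.093452·(Kᵢ + α·Naᵢ) = Kₒ + α·Naₒ → α = (0.093452·129.0 − 6.74) / (124.0 − 0.093452·25.0)
α = (12.06 − 6.74) / (124.0 − 2.336) = 5.315/121.7 = 0.04369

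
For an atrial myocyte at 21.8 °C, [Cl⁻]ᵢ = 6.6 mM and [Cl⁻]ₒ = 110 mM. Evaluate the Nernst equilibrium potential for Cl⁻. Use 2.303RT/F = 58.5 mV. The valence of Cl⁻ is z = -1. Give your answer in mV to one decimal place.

E = (58.5/z) · log₁₀([Cl⁻]_out/[Cl⁻]_in) with z = -1.
For an anion, dividing by z = -1 reverses the sign.
= (58.5/-1) · log₁₀(110/6.6) = -58.50 · log₁₀(16.67)
= -58.50 · (1.2218) = -71.48 mV

-71.5 mV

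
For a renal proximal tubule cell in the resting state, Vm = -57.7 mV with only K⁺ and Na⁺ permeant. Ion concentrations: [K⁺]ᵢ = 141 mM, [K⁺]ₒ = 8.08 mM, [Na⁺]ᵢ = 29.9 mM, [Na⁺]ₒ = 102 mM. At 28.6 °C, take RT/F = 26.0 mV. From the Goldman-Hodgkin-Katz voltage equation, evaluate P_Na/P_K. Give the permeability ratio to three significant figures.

Let α = P_Na/P_K. GHK: Vm = 26.0·ln[(Kₒ + α·Naₒ)/(Kᵢ + α·Naᵢ)].
e^(Vm/26.0) = e^(-57.7/26.0) = 0.10869
So 0.10869·(Kᵢ + α·Naᵢ) = Kₒ + α·Naₒ → α = (0.10869·141.0 − 8.08) / (102.0 − 0.10869·29.9)
α = (15.33 − 8.08) / (102.0 − 3.25) = 7.246/98.75 = 0.07337

0.0734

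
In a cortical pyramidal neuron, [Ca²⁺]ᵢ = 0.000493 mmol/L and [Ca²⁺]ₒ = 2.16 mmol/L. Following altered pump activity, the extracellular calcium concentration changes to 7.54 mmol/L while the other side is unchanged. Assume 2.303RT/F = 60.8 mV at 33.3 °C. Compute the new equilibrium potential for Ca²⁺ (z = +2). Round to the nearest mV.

127 mV

After the shift: [Ca²⁺]_out = 7.54, [Ca²⁺]_in = 0.000493 mmol/L.
E_new = (60.8/2)·log₁₀(7.54/0.000493) = 30.40 · (4.1845) = 127.21 mV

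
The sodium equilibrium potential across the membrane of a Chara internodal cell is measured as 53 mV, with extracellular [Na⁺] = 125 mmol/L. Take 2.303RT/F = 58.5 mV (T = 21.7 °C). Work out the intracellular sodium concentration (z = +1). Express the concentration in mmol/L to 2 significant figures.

Nernst: E = (58.5/1) · log₁₀([out]/[in]), so log₁₀([out]/[in]) = 53.0 × 1 / 58.5 = 0.9060.
[out]/[in] = 10^(0.9060) = 8.053.
[in] = 125 / 8.053 = 15.52 mmol/L.

16 mmol/L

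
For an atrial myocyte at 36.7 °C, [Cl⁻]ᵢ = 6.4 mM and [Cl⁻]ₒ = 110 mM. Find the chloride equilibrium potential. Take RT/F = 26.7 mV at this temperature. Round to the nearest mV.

E = (26.7/z) · ln([Cl⁻]_out/[Cl⁻]_in) with z = -1.
For an anion, dividing by z = -1 reverses the sign.
= (26.7/-1) · ln(110/6.4) = -26.70 · ln(17.19)
= -26.70 · (2.8442) = -75.94 mV

-76 mV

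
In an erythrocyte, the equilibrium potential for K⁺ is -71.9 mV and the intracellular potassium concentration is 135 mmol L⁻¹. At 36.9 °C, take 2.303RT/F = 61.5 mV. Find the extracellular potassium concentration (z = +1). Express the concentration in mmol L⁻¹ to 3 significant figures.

Nernst: E = (61.5/1) · log₁₀([out]/[in]), so log₁₀([out]/[in]) = -71.9 × 1 / 61.5 = -1.1691.
[out]/[in] = 10^(-1.1691) = 0.06775.
[out] = 0.06775 × 135 = 9.146 mmol L⁻¹.

9.15 mmol L⁻¹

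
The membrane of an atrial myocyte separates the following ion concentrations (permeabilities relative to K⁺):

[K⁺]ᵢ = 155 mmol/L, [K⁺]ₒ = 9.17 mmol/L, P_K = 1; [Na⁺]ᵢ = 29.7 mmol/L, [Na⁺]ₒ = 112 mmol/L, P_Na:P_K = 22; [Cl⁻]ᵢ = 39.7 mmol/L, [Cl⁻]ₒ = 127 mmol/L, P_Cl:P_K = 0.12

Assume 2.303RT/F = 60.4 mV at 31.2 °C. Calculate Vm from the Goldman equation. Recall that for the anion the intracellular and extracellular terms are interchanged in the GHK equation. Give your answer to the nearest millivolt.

29 mV

Vm = 60.4 · log₁₀[(Σ P·[cation]ₒ + Σ P·[anion]ᵢ) / (Σ P·[cation]ᵢ + Σ P·[anion]ₒ)]
Numerator = 1×9.17 + 22×112 + 0.12×39.7 = 2478
Denominator = 1×155 + 22×29.7 + 0.12×127 = 823.6
Vm = 60.4 · log₁₀(3.0085) = 60.4 × (0.4784) = 28.89 mV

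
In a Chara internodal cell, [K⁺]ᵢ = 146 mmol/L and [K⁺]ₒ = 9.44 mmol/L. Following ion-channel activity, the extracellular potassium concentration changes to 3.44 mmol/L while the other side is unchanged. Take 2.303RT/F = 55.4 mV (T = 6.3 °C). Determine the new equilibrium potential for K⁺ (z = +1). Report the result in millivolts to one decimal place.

After the shift: [K⁺]_out = 3.44, [K⁺]_in = 146 mmol/L.
E_new = (55.4/1)·log₁₀(3.44/146) = 55.40 · (-1.6278) = -90.18 mV

-90.2 mV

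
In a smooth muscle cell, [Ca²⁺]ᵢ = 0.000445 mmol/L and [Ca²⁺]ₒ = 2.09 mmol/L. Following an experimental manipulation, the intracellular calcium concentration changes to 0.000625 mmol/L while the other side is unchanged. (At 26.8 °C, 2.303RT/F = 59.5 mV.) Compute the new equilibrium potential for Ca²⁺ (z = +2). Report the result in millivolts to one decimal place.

104.8 mV

After the shift: [Ca²⁺]_out = 2.09, [Ca²⁺]_in = 0.000625 mmol/L.
E_new = (59.5/2)·log₁₀(2.09/0.000625) = 29.75 · (3.5243) = 104.85 mV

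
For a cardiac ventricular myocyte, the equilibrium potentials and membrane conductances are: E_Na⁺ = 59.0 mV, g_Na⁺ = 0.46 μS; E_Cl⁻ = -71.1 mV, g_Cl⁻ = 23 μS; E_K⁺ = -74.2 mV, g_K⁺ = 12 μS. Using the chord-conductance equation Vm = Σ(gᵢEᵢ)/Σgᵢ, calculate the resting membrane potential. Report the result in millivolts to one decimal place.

-70.5 mV

Σ gᵢEᵢ = 0.46·(59.0) + 23·(-71.1) + 12·(-74.2) = -2498.56
Σ gᵢ = 0.46 + 23 + 12 = 35.46
Vm = -2498.56 / 35.46 = -70.46 mV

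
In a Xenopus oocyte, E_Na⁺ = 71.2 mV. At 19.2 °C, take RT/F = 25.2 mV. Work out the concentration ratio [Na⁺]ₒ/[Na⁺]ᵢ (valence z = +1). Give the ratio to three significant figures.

16.9

ln([out]/[in]) = E·z/(25.2) = 71.2 × 1 / 25.2 = 2.8254
[out]/[in] = e^(2.8254) = 16.87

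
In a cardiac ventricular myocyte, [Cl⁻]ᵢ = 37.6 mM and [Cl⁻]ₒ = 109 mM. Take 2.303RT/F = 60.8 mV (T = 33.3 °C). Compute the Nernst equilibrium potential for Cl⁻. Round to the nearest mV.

E = (60.8/z) · log₁₀([Cl⁻]_out/[Cl⁻]_in) with z = -1.
For an anion, dividing by z = -1 reverses the sign.
= (60.8/-1) · log₁₀(109/37.6) = -60.80 · log₁₀(2.899)
= -60.80 · (0.4622) = -28.10 mV

-28 mV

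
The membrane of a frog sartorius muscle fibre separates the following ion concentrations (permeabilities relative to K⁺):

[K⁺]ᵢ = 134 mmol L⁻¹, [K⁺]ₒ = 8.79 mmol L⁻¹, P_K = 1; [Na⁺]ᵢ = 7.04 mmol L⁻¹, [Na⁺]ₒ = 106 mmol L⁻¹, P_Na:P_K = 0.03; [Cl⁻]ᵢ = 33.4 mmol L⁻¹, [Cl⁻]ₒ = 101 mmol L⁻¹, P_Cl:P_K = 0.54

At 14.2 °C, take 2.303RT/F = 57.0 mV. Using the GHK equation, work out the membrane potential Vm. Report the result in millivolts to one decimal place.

-45.5 mV

Vm = 57.0 · log₁₀[(Σ P·[cation]ₒ + Σ P·[anion]ᵢ) / (Σ P·[cation]ᵢ + Σ P·[anion]ₒ)]
Numerator = 1×8.79 + 0.03×106 + 0.54×33.4 = 30.01
Denominator = 1×134 + 0.03×7.04 + 0.54×101 = 188.8
Vm = 57.0 · log₁₀(0.15897) = 57.0 × (-0.7987) = -45.52 mV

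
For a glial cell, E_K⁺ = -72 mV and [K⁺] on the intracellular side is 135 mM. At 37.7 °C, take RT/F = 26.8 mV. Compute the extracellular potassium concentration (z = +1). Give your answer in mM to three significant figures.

9.20 mM

Nernst: E = (26.8/1) · ln([out]/[in]), so ln([out]/[in]) = -72.0 × 1 / 26.8 = -2.6866.
[out]/[in] = e^(-2.6866) = 0.06811.
[out] = 0.06811 × 135 = 9.195 mM.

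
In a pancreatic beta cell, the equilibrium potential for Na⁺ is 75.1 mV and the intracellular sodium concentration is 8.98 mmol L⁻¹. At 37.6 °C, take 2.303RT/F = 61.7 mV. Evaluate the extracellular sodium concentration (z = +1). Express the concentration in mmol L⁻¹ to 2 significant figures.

Nernst: E = (61.7/1) · log₁₀([out]/[in]), so log₁₀([out]/[in]) = 75.1 × 1 / 61.7 = 1.2172.
[out]/[in] = 10^(1.2172) = 16.49.
[out] = 16.49 × 8.98 = 148.1 mmol L⁻¹.

150 mmol L⁻¹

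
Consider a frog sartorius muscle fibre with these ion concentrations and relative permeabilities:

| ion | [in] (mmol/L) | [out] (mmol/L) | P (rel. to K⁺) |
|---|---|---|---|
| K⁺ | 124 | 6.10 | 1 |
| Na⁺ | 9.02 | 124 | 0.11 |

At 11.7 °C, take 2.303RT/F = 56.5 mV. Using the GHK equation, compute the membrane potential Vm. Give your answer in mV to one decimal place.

Vm = 56.5 · log₁₀[(Σ P·[cation]ₒ + Σ P·[anion]ᵢ) / (Σ P·[cation]ᵢ + Σ P·[anion]ₒ)]
Numerator = 1×6.10 + 0.11×124 = 19.74
Denominator = 1×124 + 0.11×9.02 = 125
Vm = 56.5 · log₁₀(0.15793) = 56.5 × (-0.8015) = -45.29 mV

-45.3 mV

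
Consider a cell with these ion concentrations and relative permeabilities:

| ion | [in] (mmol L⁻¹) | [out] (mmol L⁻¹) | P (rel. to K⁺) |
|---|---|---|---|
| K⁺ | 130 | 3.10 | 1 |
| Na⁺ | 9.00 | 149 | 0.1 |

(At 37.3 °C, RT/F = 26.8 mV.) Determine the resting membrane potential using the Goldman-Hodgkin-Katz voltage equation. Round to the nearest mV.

Vm = 26.8 · ln[(Σ P·[cation]ₒ + Σ P·[anion]ᵢ) / (Σ P·[cation]ᵢ + Σ P·[anion]ₒ)]
Numerator = 1×3.10 + 0.1×149 = 18
Denominator = 1×130 + 0.1×9.00 = 130.9
Vm = 26.8 · ln(0.13751) = 26.8 × (-1.9841) = -53.17 mV

-53 mV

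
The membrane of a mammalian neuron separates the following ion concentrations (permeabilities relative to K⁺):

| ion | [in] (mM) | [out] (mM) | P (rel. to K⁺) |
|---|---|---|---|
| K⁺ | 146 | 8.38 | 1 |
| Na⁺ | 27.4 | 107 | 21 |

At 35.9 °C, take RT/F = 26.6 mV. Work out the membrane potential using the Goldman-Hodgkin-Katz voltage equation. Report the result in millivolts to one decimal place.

Vm = 26.6 · ln[(Σ P·[cation]ₒ + Σ P·[anion]ᵢ) / (Σ P·[cation]ᵢ + Σ P·[anion]ₒ)]
Numerator = 1×8.38 + 21×107 = 2255
Denominator = 1×146 + 21×27.4 = 721.4
Vm = 26.6 · ln(3.1264) = 26.6 × (1.1399) = 30.32 mV

30.3 mV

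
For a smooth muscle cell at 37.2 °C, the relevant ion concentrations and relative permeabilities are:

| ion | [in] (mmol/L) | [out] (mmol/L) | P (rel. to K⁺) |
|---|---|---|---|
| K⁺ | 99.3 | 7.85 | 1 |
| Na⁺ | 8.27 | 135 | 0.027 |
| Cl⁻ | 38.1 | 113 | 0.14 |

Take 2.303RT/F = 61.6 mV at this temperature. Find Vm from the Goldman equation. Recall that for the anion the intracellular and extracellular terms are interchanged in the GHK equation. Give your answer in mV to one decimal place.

Vm = 61.6 · log₁₀[(Σ P·[cation]ₒ + Σ P·[anion]ᵢ) / (Σ P·[cation]ᵢ + Σ P·[anion]ₒ)]
Numerator = 1×7.85 + 0.027×135 + 0.14×38.1 = 16.83
Denominator = 1×99.3 + 0.027×8.27 + 0.14×113 = 115.3
Vm = 61.6 · log₁₀(0.1459) = 61.6 × (-0.8359) = -51.49 mV

-51.5 mV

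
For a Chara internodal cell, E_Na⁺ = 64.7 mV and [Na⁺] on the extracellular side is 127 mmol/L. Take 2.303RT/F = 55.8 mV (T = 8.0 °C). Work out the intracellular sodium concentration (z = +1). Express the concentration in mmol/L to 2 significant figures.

8.8 mmol/L

Nernst: E = (55.8/1) · log₁₀([out]/[in]), so log₁₀([out]/[in]) = 64.7 × 1 / 55.8 = 1.1595.
[out]/[in] = 10^(1.1595) = 14.44.
[in] = 127 / 14.44 = 8.796 mmol/L.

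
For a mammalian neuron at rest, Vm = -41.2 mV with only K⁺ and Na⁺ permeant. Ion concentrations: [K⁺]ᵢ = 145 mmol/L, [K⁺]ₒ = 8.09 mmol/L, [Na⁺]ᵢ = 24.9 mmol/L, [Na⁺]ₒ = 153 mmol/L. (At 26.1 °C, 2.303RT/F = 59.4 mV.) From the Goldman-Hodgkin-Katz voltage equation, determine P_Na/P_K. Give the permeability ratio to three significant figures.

Let α = P_Na/P_K. GHK: Vm = 59.4·log₁₀[(Kₒ + α·Naₒ)/(Kᵢ + α·Naᵢ)].
10^(Vm/59.4) = 10^(-41.2/59.4) = 0.20249
So 0.20249·(Kᵢ + α·Naᵢ) = Kₒ + α·Naₒ → α = (0.20249·145.0 − 8.09) / (153.0 − 0.20249·24.9)
α = (29.36 − 8.09) / (153.0 − 5.042) = 21.27/148 = 0.1438

0.144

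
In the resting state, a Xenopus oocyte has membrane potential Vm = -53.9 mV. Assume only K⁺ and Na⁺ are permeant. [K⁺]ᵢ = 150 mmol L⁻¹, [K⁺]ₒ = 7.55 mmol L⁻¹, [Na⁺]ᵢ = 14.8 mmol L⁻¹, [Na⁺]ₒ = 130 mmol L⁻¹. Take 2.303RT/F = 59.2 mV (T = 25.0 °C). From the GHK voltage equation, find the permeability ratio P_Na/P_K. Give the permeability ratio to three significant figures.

Let α = P_Na/P_K. GHK: Vm = 59.2·log₁₀[(Kₒ + α·Naₒ)/(Kᵢ + α·Naᵢ)].
10^(Vm/59.2) = 10^(-53.9/59.2) = 0.12289
So 0.12289·(Kᵢ + α·Naᵢ) = Kₒ + α·Naₒ → α = (0.12289·150.0 − 7.55) / (130.0 − 0.12289·14.8)
α = (18.43 − 7.55) / (130.0 − 1.819) = 10.88/128.2 = 0.08491

0.0849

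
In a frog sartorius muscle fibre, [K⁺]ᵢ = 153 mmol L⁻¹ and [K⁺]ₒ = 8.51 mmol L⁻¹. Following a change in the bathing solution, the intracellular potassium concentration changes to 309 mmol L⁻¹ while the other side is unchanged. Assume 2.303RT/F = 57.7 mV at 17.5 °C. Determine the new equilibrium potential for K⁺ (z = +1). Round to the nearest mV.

-90 mV

After the shift: [K⁺]_out = 8.51, [K⁺]_in = 309 mmol L⁻¹.
E_new = (57.7/1)·log₁₀(8.51/309) = 57.70 · (-1.5600) = -90.01 mV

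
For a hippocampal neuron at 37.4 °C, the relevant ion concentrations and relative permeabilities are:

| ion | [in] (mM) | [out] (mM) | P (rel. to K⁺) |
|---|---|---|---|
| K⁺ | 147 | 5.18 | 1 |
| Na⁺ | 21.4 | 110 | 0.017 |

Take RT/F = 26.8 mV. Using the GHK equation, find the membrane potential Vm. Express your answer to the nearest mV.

Vm = 26.8 · ln[(Σ P·[cation]ₒ + Σ P·[anion]ᵢ) / (Σ P·[cation]ᵢ + Σ P·[anion]ₒ)]
Numerator = 1×5.18 + 0.017×110 = 7.05
Denominator = 1×147 + 0.017×21.4 = 147.4
Vm = 26.8 · ln(0.047841) = 26.8 × (-3.0399) = -81.47 mV

-81 mV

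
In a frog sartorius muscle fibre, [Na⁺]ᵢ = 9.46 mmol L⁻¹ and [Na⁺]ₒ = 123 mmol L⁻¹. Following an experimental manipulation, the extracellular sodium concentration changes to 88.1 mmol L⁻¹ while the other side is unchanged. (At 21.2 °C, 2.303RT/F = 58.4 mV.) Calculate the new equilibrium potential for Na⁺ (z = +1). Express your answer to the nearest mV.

After the shift: [Na⁺]_out = 88.1, [Na⁺]_in = 9.46 mmol L⁻¹.
E_new = (58.4/1)·log₁₀(88.1/9.46) = 58.40 · (0.9691) = 56.59 mV

57 mV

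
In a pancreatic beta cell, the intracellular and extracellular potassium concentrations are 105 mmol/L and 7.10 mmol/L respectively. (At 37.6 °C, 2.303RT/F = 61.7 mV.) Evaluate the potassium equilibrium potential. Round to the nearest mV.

E = (61.7/z) · log₁₀([K⁺]_out/[K⁺]_in) with z = +1.
= (61.7/1) · log₁₀(7.10/105) = 61.70 · log₁₀(0.06762)
= 61.70 · (-1.1699) = -72.18 mV

-72 mV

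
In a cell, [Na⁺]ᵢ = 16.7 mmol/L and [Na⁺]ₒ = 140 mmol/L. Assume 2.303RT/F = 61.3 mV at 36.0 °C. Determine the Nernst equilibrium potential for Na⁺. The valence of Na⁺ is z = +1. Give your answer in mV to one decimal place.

E = (61.3/z) · log₁₀([Na⁺]_out/[Na⁺]_in) with z = +1.
= (61.3/1) · log₁₀(140/16.7) = 61.30 · log₁₀(8.383)
= 61.30 · (0.9234) = 56.61 mV

56.6 mV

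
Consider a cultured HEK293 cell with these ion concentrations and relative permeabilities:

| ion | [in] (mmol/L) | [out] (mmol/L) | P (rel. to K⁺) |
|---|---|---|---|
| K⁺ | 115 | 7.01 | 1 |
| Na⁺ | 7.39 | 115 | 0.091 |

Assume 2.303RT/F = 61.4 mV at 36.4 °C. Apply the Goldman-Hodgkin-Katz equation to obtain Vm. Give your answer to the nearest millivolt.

Vm = 61.4 · log₁₀[(Σ P·[cation]ₒ + Σ P·[anion]ᵢ) / (Σ P·[cation]ᵢ + Σ P·[anion]ₒ)]
Numerator = 1×7.01 + 0.091×115 = 17.48
Denominator = 1×115 + 0.091×7.39 = 115.7
Vm = 61.4 · log₁₀(0.15107) = 61.4 × (-0.8208) = -50.40 mV

-50 mV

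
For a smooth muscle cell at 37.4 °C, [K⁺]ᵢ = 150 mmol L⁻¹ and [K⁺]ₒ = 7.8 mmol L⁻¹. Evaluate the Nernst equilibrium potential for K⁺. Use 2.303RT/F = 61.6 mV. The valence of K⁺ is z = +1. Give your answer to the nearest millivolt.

-79 mV

E = (61.6/z) · log₁₀([K⁺]_out/[K⁺]_in) with z = +1.
= (61.6/1) · log₁₀(7.8/150) = 61.60 · log₁₀(0.052)
= 61.60 · (-1.2840) = -79.09 mV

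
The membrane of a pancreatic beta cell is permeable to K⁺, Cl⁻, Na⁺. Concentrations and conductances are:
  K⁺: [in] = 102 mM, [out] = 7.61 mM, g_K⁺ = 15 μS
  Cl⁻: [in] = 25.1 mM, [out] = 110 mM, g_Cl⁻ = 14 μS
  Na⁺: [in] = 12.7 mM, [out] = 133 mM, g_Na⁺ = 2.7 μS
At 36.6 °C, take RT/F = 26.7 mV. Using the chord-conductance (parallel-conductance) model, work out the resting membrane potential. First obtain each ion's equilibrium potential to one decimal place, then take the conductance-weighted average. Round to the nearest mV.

-45 mV

E_K⁺ = (26.7/1)·ln(7.61/102) = -69.3 mV
E_Cl⁻ = (26.7/-1)·ln(110/25.1) = -39.5 mV
E_Na⁺ = (26.7/1)·ln(133/12.7) = 62.7 mV
Vm = (Σ gᵢEᵢ)/(Σ gᵢ) = (15·-69.3 + 14·-39.5 + 2.7·62.7) / (15 + 14 + 2.7)
= -1423.21 / 31.7 = -44.90 mV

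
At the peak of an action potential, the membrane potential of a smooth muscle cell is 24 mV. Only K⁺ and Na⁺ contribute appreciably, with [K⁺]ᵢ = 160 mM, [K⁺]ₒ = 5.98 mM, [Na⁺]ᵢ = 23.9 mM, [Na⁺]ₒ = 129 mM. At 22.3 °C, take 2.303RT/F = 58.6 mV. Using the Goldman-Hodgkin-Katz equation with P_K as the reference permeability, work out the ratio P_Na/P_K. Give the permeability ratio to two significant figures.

6.0

Let α = P_Na/P_K. GHK: Vm = 58.6·log₁₀[(Kₒ + α·Naₒ)/(Kᵢ + α·Naᵢ)].
10^(Vm/58.6) = 10^(24.0/58.6) = 2.5678
So 2.5678·(Kᵢ + α·Naᵢ) = Kₒ + α·Naₒ → α = (2.5678·160.0 − 5.98) / (129.0 − 2.5678·23.9)
α = (410.8 − 5.98) / (129.0 − 61.37) = 404.9/67.63 = 5.986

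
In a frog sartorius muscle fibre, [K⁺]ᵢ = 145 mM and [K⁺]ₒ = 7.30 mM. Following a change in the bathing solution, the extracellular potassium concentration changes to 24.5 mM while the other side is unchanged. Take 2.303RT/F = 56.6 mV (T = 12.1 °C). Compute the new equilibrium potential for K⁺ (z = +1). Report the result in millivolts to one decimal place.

After the shift: [K⁺]_out = 24.5, [K⁺]_in = 145 mM.
E_new = (56.6/1)·log₁₀(24.5/145) = 56.60 · (-0.7722) = -43.71 mV

-43.7 mV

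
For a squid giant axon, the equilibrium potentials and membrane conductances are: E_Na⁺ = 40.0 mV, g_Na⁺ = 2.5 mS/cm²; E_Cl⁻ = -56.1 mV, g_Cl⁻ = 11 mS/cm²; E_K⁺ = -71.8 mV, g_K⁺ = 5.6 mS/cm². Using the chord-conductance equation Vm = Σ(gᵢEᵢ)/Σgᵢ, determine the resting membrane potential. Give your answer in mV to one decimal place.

-48.1 mV

Σ gᵢEᵢ = 2.5·(40.0) + 11·(-56.1) + 5.6·(-71.8) = -919.18
Σ gᵢ = 2.5 + 11 + 5.6 = 19.1
Vm = -919.18 / 19.1 = -48.12 mV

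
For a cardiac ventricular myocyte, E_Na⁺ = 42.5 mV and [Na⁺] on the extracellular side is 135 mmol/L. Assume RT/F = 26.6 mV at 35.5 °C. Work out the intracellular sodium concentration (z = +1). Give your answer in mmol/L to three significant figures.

27.3 mmol/L

Nernst: E = (26.6/1) · ln([out]/[in]), so ln([out]/[in]) = 42.5 × 1 / 26.6 = 1.5977.
[out]/[in] = e^(1.5977) = 4.942.
[in] = 135 / 4.942 = 27.32 mmol/L.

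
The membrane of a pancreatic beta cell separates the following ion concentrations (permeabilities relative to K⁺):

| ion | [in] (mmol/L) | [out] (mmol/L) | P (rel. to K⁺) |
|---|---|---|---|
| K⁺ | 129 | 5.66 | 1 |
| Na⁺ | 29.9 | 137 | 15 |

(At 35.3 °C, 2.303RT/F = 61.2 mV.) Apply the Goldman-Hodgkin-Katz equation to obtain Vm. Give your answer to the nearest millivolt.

Vm = 61.2 · log₁₀[(Σ P·[cation]ₒ + Σ P·[anion]ᵢ) / (Σ P·[cation]ᵢ + Σ P·[anion]ₒ)]
Numerator = 1×5.66 + 15×137 = 2061
Denominator = 1×129 + 15×29.9 = 577.5
Vm = 61.2 · log₁₀(3.5682) = 61.2 × (0.5525) = 33.81 mV

34 mV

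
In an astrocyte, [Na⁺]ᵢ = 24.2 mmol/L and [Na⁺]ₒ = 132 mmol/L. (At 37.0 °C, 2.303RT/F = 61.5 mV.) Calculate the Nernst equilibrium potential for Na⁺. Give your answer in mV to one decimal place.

E = (61.5/z) · log₁₀([Na⁺]_out/[Na⁺]_in) with z = +1.
= (61.5/1) · log₁₀(132/24.2) = 61.50 · log₁₀(5.455)
= 61.50 · (0.7368) = 45.31 mV

45.3 mV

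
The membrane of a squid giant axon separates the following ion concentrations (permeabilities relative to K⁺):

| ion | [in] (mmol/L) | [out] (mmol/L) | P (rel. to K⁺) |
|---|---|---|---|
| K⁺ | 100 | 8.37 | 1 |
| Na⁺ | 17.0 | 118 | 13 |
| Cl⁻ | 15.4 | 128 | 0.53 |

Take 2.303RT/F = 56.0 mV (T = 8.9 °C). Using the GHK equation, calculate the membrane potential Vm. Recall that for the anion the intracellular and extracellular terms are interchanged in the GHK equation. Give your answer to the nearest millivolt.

Vm = 56.0 · log₁₀[(Σ P·[cation]ₒ + Σ P·[anion]ᵢ) / (Σ P·[cation]ᵢ + Σ P·[anion]ₒ)]
Numerator = 1×8.37 + 13×118 + 0.53×15.4 = 1551
Denominator = 1×100 + 13×17.0 + 0.53×128 = 388.8
Vm = 56.0 · log₁₀(3.9876) = 56.0 × (0.6007) = 33.64 mV

34 mV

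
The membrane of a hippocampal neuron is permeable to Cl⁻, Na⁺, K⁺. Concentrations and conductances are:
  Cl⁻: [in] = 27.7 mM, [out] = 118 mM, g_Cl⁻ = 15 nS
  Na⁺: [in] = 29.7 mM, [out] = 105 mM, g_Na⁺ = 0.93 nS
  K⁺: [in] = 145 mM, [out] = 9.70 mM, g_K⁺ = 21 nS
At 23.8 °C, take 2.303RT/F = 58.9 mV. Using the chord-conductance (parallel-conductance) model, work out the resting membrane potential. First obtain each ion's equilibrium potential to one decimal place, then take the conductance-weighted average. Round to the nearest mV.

-54 mV

E_Cl⁻ = (58.9/-1)·log₁₀(118/27.7) = -37.1 mV
E_Na⁺ = (58.9/1)·log₁₀(105/29.7) = 32.3 mV
E_K⁺ = (58.9/1)·log₁₀(9.70/145) = -69.2 mV
Vm = (Σ gᵢEᵢ)/(Σ gᵢ) = (15·-37.1 + 0.93·32.3 + 21·-69.2) / (15 + 0.93 + 21)
= -1979.66 / 36.93 = -53.61 mV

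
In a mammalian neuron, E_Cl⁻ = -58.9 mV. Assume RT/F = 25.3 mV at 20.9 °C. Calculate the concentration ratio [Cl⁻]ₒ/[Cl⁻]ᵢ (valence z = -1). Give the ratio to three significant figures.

10.3

ln([out]/[in]) = E·z/(25.3) = -58.9 × -1 / 25.3 = 2.3281
[out]/[in] = e^(2.3281) = 10.26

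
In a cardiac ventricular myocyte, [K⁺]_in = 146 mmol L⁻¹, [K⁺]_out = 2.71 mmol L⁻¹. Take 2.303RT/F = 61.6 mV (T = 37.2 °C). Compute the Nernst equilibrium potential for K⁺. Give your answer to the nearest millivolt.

-107 mV

E = (61.6/z) · log₁₀([K⁺]_out/[K⁺]_in) with z = +1.
= (61.6/1) · log₁₀(2.71/146) = 61.60 · log₁₀(0.01856)
= 61.60 · (-1.7314) = -106.65 mV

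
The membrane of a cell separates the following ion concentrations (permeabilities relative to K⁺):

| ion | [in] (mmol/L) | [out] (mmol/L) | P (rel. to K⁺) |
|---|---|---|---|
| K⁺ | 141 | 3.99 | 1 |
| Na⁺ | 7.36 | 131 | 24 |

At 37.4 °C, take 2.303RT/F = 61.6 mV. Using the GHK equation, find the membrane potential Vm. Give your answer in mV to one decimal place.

61.4 mV

Vm = 61.6 · log₁₀[(Σ P·[cation]ₒ + Σ P·[anion]ᵢ) / (Σ P·[cation]ᵢ + Σ P·[anion]ₒ)]
Numerator = 1×3.99 + 24×131 = 3148
Denominator = 1×141 + 24×7.36 = 317.6
Vm = 61.6 · log₁₀(9.9106) = 61.6 × (0.9961) = 61.36 mV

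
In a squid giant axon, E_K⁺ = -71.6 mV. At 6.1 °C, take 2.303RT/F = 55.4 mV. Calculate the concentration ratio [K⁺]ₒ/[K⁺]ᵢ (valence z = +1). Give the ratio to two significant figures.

log₁₀([out]/[in]) = E·z/(55.4) = -71.6 × 1 / 55.4 = -1.2924
[out]/[in] = 10^(-1.2924) = 0.051

0.051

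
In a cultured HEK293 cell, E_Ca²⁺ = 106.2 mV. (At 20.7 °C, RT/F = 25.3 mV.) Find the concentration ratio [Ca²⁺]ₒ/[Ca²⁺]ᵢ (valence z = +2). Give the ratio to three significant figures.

ln([out]/[in]) = E·z/(25.3) = 106.2 × 2 / 25.3 = 8.3953
[out]/[in] = e^(8.3953) = 4426

4430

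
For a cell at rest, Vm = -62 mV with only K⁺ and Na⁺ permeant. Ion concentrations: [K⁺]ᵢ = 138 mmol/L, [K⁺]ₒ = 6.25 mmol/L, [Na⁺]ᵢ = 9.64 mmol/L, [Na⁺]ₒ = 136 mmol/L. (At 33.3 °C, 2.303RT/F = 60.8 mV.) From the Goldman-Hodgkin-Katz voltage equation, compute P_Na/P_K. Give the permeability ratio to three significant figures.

Let α = P_Na/P_K. GHK: Vm = 60.8·log₁₀[(Kₒ + α·Naₒ)/(Kᵢ + α·Naᵢ)].
10^(Vm/60.8) = 10^(-62.0/60.8) = 0.095557
So 0.095557·(Kᵢ + α·Naᵢ) = Kₒ + α·Naₒ → α = (0.095557·138.0 − 6.25) / (136.0 − 0.095557·9.64)
α = (13.19 − 6.25) / (136.0 − 0.9212) = 6.937/135.1 = 0.05135

0.0514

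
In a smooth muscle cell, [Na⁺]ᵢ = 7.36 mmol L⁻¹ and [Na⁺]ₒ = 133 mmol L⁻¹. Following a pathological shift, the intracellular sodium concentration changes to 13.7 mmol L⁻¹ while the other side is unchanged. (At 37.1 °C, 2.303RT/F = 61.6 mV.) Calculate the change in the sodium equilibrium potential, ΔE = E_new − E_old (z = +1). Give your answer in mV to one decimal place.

-16.6 mV

E_old = (61.6/1)·log₁₀(133/7.36) = 77.43 mV
E_new = (61.6/1)·log₁₀(133/13.7) = 60.81 mV
ΔE = 60.81 − (77.43) = -16.62 mV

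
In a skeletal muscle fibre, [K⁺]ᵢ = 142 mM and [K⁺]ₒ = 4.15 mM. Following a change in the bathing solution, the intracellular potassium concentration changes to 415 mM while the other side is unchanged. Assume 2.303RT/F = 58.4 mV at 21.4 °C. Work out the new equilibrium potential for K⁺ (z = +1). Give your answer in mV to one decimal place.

After the shift: [K⁺]_out = 4.15, [K⁺]_in = 415 mM.
E_new = (58.4/1)·log₁₀(4.15/415) = 58.40 · (-2.0000) = -116.80 mV

-116.8 mV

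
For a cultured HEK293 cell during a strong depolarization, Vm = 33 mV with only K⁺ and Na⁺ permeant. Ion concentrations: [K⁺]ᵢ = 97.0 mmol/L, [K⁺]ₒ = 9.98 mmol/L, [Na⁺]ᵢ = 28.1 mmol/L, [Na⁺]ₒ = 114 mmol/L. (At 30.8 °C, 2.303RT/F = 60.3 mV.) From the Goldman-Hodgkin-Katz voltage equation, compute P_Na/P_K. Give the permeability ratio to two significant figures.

22

Let α = P_Na/P_K. GHK: Vm = 60.3·log₁₀[(Kₒ + α·Naₒ)/(Kᵢ + α·Naᵢ)].
10^(Vm/60.3) = 10^(33.0/60.3) = 3.5258
So 3.5258·(Kᵢ + α·Naᵢ) = Kₒ + α·Naₒ → α = (3.5258·97.0 − 9.98) / (114.0 − 3.5258·28.1)
α = (342 − 9.98) / (114.0 − 99.08) = 332/14.92 = 22.25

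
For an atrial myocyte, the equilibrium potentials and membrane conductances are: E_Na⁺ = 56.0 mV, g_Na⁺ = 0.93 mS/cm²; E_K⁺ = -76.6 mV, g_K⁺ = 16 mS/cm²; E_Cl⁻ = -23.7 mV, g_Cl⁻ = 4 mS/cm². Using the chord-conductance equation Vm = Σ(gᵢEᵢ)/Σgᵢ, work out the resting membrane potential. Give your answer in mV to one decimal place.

Σ gᵢEᵢ = 0.93·(56.0) + 16·(-76.6) + 4·(-23.7) = -1268.32
Σ gᵢ = 0.93 + 16 + 4 = 20.93
Vm = -1268.32 / 20.93 = -60.60 mV

-60.6 mV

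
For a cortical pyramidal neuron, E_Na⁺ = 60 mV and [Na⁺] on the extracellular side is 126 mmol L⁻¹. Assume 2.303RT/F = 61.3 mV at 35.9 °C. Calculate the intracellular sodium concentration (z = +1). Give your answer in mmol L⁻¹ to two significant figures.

13 mmol L⁻¹

Nernst: E = (61.3/1) · log₁₀([out]/[in]), so log₁₀([out]/[in]) = 60.0 × 1 / 61.3 = 0.9788.
[out]/[in] = 10^(0.9788) = 9.523.
[in] = 126 / 9.523 = 13.23 mmol L⁻¹.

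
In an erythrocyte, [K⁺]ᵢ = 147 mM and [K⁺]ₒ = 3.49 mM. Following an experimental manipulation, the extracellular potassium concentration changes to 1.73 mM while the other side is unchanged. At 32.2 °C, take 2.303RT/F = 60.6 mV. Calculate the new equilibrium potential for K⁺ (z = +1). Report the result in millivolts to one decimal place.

-116.9 mV

After the shift: [K⁺]_out = 1.73, [K⁺]_in = 147 mM.
E_new = (60.6/1)·log₁₀(1.73/147) = 60.60 · (-1.9293) = -116.91 mV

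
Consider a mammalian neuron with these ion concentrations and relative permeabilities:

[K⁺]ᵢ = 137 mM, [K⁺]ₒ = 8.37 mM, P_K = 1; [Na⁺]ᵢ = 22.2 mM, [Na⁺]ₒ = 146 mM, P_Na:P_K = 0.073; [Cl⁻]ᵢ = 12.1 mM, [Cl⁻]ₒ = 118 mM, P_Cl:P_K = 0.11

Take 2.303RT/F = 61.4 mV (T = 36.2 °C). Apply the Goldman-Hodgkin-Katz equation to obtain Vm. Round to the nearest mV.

Vm = 61.4 · log₁₀[(Σ P·[cation]ₒ + Σ P·[anion]ᵢ) / (Σ P·[cation]ᵢ + Σ P·[anion]ₒ)]
Numerator = 1×8.37 + 0.073×146 + 0.11×12.1 = 20.36
Denominator = 1×137 + 0.073×22.2 + 0.11×118 = 151.6
Vm = 61.4 · log₁₀(0.13429) = 61.4 × (-0.8719) = -53.54 mV

-54 mV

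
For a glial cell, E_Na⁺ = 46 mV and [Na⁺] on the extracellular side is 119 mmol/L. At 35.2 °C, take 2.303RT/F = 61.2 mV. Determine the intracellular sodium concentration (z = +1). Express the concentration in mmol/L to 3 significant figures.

Nernst: E = (61.2/1) · log₁₀([out]/[in]), so log₁₀([out]/[in]) = 46.0 × 1 / 61.2 = 0.7516.
[out]/[in] = 10^(0.7516) = 5.645.
[in] = 119 / 5.645 = 21.08 mmol/L.

21.1 mmol/L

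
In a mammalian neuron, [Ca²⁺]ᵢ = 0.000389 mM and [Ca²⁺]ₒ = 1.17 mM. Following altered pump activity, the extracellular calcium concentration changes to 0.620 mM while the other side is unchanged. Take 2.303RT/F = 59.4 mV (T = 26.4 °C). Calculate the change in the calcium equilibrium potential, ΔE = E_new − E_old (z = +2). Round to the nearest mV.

-8 mV

E_old = (59.4/2)·log₁₀(1.17/0.000389) = 103.30 mV
E_new = (59.4/2)·log₁₀(0.620/0.000389) = 95.11 mV
ΔE = 95.11 − (103.30) = -8.19 mV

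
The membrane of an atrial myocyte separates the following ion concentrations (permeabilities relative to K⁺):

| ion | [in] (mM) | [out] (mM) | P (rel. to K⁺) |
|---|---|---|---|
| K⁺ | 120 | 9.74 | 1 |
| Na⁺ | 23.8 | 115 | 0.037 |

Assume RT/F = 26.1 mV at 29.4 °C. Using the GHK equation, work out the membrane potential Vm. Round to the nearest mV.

Vm = 26.1 · ln[(Σ P·[cation]ₒ + Σ P·[anion]ᵢ) / (Σ P·[cation]ᵢ + Σ P·[anion]ₒ)]
Numerator = 1×9.74 + 0.037×115 = 14
Denominator = 1×120 + 0.037×23.8 = 120.9
Vm = 26.1 · ln(0.11578) = 26.1 × (-2.1561) = -56.27 mV

-56 mV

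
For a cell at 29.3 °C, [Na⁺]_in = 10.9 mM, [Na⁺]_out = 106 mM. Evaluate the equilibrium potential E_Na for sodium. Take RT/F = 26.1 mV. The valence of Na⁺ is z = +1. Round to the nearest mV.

59 mV

E = (26.1/z) · ln([Na⁺]_out/[Na⁺]_in) with z = +1.
= (26.1/1) · ln(106/10.9) = 26.10 · ln(9.725)
= 26.10 · (2.2747) = 59.37 mV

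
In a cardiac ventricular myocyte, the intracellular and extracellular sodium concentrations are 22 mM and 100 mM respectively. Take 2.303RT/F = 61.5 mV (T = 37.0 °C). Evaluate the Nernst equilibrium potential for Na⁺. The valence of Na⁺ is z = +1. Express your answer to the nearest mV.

E = (61.5/z) · log₁₀([Na⁺]_out/[Na⁺]_in) with z = +1.
= (61.5/1) · log₁₀(100/22) = 61.50 · log₁₀(4.545)
= 61.50 · (0.6576) = 40.44 mV

40 mV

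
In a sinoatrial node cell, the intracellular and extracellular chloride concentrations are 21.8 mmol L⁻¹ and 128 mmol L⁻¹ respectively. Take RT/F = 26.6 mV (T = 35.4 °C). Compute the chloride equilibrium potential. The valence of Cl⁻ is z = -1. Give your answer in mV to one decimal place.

-47.1 mV

E = (26.6/z) · ln([Cl⁻]_out/[Cl⁻]_in) with z = -1.
For an anion, dividing by z = -1 reverses the sign.
= (26.6/-1) · ln(128/21.8) = -26.60 · ln(5.872)
= -26.60 · (1.7701) = -47.09 mV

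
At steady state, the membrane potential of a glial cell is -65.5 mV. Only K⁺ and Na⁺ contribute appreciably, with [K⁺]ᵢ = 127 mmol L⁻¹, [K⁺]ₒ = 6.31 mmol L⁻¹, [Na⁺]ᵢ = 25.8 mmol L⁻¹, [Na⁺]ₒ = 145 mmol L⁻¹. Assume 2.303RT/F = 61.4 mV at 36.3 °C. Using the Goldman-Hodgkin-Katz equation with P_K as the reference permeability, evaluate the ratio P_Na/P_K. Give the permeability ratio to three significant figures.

Let α = P_Na/P_K. GHK: Vm = 61.4·log₁₀[(Kₒ + α·Naₒ)/(Kᵢ + α·Naᵢ)].
10^(Vm/61.4) = 10^(-65.5/61.4) = 0.085748
So 0.085748·(Kᵢ + α·Naᵢ) = Kₒ + α·Naₒ → α = (0.085748·127.0 − 6.31) / (145.0 − 0.085748·25.8)
α = (10.89 − 6.31) / (145.0 − 2.212) = 4.58/142.8 = 0.03208

0.0321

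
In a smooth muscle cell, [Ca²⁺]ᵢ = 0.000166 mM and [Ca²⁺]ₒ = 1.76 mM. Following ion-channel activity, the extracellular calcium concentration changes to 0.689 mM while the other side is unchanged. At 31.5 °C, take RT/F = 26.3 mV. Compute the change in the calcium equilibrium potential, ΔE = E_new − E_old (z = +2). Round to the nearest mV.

-12 mV

E_old = (26.3/2)·ln(1.76/0.000166) = 121.89 mV
E_new = (26.3/2)·ln(0.689/0.000166) = 109.55 mV
ΔE = 109.55 − (121.89) = -12.33 mV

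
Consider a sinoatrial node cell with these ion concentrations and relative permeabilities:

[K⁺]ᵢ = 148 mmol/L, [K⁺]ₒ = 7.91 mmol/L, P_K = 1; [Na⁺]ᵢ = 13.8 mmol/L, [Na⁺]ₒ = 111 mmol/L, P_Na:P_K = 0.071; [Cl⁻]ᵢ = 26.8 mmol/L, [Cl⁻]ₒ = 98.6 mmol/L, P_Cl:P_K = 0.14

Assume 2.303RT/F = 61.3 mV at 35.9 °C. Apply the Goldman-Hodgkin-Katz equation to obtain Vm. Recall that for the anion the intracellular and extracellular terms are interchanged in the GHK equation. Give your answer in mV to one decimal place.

-56.4 mV

Vm = 61.3 · log₁₀[(Σ P·[cation]ₒ + Σ P·[anion]ᵢ) / (Σ P·[cation]ᵢ + Σ P·[anion]ₒ)]
Numerator = 1×7.91 + 0.071×111 + 0.14×26.8 = 19.54
Denominator = 1×148 + 0.071×13.8 + 0.14×98.6 = 162.8
Vm = 61.3 · log₁₀(0.12005) = 61.3 × (-0.9206) = -56.43 mV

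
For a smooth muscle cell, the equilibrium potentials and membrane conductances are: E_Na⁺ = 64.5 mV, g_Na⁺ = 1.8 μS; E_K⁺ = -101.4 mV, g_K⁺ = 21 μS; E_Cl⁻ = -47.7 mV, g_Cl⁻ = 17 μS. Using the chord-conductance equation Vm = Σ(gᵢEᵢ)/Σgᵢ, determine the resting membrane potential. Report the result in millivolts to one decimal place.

Σ gᵢEᵢ = 1.8·(64.5) + 21·(-101.4) + 17·(-47.7) = -2824.20
Σ gᵢ = 1.8 + 21 + 17 = 39.8
Vm = -2824.20 / 39.8 = -70.96 mV

-71.0 mV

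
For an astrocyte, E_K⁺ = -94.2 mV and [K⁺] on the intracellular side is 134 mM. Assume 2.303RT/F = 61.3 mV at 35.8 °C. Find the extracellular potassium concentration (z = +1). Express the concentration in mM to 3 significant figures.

Nernst: E = (61.3/1) · log₁₀([out]/[in]), so log₁₀([out]/[in]) = -94.2 × 1 / 61.3 = -1.5367.
[out]/[in] = 10^(-1.5367) = 0.02906.
[out] = 0.02906 × 134 = 3.894 mM.

3.89 mM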